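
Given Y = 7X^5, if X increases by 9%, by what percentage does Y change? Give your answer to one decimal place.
53.9%

For Y = 7X^5:
If X → X(1 + 0.09)
Then Y → Y · (1 + 0.09)^5
     ≈ Y · 1.5386

Percentage change = ((1 + 0.09)^5 − 1) × 100% ≈ 53.9%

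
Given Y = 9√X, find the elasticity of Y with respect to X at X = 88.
Elasticity = 1/2

Elasticity = (dY/dX) · (X/Y)

dY/dX = 9/(2·√X)
At X = 88: dY/dX = 9·√22/88, Y = 18·√22

Elasticity = (9·√22/88) · (88 / (18·√22)) = 1/2

Interpretation: for a small percentage change in X, the percentage change in Y is approximately 0.50 times as large.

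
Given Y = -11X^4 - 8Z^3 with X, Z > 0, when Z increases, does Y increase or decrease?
Y decreases

Taking the partial derivative:
∂Y/∂Z = -24Z^2

∂Y/∂Z = -24Z^2 < 0 (assuming positive values)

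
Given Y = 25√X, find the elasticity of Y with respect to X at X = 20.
Elasticity = 1/2

Elasticity = (dY/dX) · (X/Y)

dY/dX = 25/(2·√X)
At X = 20: dY/dX = 5·√5/4, Y = 50·√5

Elasticity = (5·√5/4) · (20 / (50·√5)) = 1/2

Interpretation: for a small percentage change in X, the percentage change in Y is approximately 0.50 times as large.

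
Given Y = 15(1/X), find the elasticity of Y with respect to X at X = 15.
Elasticity = -1

Elasticity = (dY/dX) · (X/Y)

dY/dX = -15/X²
At X = 15: dY/dX = -1/15, Y = 1

Elasticity = (-1/15) · (15 / 1) = -1

Interpretation: for a small percentage change in X, the percentage change in Y is approximately -1.00 times as large.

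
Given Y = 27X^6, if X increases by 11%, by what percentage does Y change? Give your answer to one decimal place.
87.0%

For Y = 27X^6:
If X → X(1 + 0.11)
Then Y → Y · (1 + 0.11)^6
     ≈ Y · 1.8704

Percentage change = ((1 + 0.11)^6 − 1) × 100% ≈ 87.0%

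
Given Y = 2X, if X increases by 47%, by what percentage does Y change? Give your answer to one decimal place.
47.0%

For Y = 2X:
If X → X(1 + 0.47)
Then Y → Y · (1 + 0.47)^1
     = Y · 1.4700

Percentage change = ((1 + 0.47)^1 − 1) × 100% = 47.0%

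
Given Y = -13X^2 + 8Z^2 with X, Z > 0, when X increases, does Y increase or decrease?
Y decreases

Taking the partial derivative:
∂Y/∂X = -26X

∂Y/∂X = -26X < 0 (assuming positive values)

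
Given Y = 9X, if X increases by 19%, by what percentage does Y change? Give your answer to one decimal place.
19.0%

For Y = 9X:
If X → X(1 + 0.19)
Then Y → Y · (1 + 0.19)^1
     = Y · 1.1900

Percentage change = ((1 + 0.19)^1 − 1) × 100% = 19.0%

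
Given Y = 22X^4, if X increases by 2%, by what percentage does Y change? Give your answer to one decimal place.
8.2%

For Y = 22X^4:
If X → X(1 + 0.02)
Then Y → Y · (1 + 0.02)^4
     ≈ Y · 1.0824

Percentage change = ((1 + 0.02)^4 − 1) × 100% ≈ 8.2%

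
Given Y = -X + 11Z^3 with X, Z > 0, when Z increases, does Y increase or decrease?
Y increases

Taking the partial derivative:
∂Y/∂Z = 33Z^2

∂Y/∂Z = 33Z^2 > 0 (assuming positive values)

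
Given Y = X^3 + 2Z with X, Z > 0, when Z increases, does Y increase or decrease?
Y increases

Taking the partial derivative:
∂Y/∂Z = 2

∂Y/∂Z = 2 > 0 (assuming positive values)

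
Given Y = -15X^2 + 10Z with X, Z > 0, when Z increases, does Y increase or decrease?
Y increases

Taking the partial derivative:
∂Y/∂Z = 10

∂Y/∂Z = 10 > 0 (assuming positive values)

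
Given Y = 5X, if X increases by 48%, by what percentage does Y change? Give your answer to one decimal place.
48.0%

For Y = 5X:
If X → X(1 + 0.48)
Then Y → Y · (1 + 0.48)^1
     = Y · 1.4800

Percentage change = ((1 + 0.48)^1 − 1) × 100% = 48.0%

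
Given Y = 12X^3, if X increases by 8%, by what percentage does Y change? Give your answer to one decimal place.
26.0%

For Y = 12X^3:
If X → X(1 + 0.08)
Then Y → Y · (1 + 0.08)^3
     ≈ Y · 1.2597

Percentage change = ((1 + 0.08)^3 − 1) × 100% ≈ 26.0%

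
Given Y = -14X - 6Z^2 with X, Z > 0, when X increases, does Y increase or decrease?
Y decreases

Taking the partial derivative:
∂Y/∂X = -14

∂Y/∂X = -14 < 0 (assuming positive values)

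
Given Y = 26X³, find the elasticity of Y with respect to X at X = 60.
Elasticity = 3

Elasticity = (dY/dX) · (X/Y)

dY/dX = 78·X²
At X = 60: dY/dX = 280800, Y = 5616000

Elasticity = 280800 · (60 / 5616000) = 3

Interpretation: for a small percentage change in X, the percentage change in Y is approximately 3.00 times as large.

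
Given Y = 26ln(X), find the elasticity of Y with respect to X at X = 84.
Elasticity = 1/ln(84) ≈ 0.2257

Elasticity = (dY/dX) · (X/Y)

dY/dX = 26/X
At X = 84: dY/dX = 13/42, Y = 26·ln(84)

Elasticity = (13/42) · (84 / (26·ln(84))) = 1/ln(84) ≈ 0.2257

Interpretation: for a small percentage change in X, the percentage change in Y is approximately 0.23 times as large.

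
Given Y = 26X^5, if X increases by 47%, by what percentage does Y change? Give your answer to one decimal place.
586.4%

For Y = 26X^5:
If X → X(1 + 0.47)
Then Y → Y · (1 + 0.47)^5
     ≈ Y · 6.8641

Percentage change = ((1 + 0.47)^5 − 1) × 100% ≈ 586.4%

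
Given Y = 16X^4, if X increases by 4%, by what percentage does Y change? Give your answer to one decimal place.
17.0%

For Y = 16X^4:
If X → X(1 + 0.04)
Then Y → Y · (1 + 0.04)^4
     ≈ Y · 1.1699

Percentage change = ((1 + 0.04)^4 − 1) × 100% ≈ 17.0%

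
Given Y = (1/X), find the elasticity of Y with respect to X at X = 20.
Elasticity = -1

Elasticity = (dY/dX) · (X/Y)

dY/dX = -1/X²
At X = 20: dY/dX = -1/400, Y = 1/20

Elasticity = (-1/400) · (20 / (1/20)) = -1

Interpretation: for a small percentage change in X, the percentage change in Y is approximately -1.00 times as large.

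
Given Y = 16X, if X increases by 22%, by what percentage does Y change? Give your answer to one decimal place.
22.0%

For Y = 16X:
If X → X(1 + 0.22)
Then Y → Y · (1 + 0.22)^1
     = Y · 1.2200

Percentage change = ((1 + 0.22)^1 − 1) × 100% = 22.0%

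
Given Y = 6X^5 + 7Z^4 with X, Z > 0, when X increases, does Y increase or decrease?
Y increases

Taking the partial derivative:
∂Y/∂X = 30X^4

∂Y/∂X = 30X^4 > 0 (assuming positive values)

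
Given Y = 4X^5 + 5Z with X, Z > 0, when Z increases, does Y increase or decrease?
Y increases

Taking the partial derivative:
∂Y/∂Z = 5

∂Y/∂Z = 5 > 0 (assuming positive values)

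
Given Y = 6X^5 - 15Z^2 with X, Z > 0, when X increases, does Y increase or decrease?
Y increases

Taking the partial derivative:
∂Y/∂X = 30X^4

∂Y/∂X = 30X^4 > 0 (assuming positive values)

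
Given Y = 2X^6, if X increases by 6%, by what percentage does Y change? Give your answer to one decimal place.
41.9%

For Y = 2X^6:
If X → X(1 + 0.06)
Then Y → Y · (1 + 0.06)^6
     ≈ Y · 1.4185

Percentage change = ((1 + 0.06)^6 − 1) × 100% ≈ 41.9%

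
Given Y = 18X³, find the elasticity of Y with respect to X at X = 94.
Elasticity = 3

Elasticity = (dY/dX) · (X/Y)

dY/dX = 54·X²
At X = 94: dY/dX = 477144, Y = 14950512

Elasticity = 477144 · (94 / 14950512) = 3

Interpretation: for a small percentage change in X, the percentage change in Y is approximately 3.00 times as large.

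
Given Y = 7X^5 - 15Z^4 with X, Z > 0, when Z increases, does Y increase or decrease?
Y decreases

Taking the partial derivative:
∂Y/∂Z = -60Z^3

∂Y/∂Z = -60Z^3 < 0 (assuming positive values)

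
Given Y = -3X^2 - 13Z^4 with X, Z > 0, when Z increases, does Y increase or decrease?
Y decreases

Taking the partial derivative:
∂Y/∂Z = -52Z^3

∂Y/∂Z = -52Z^3 < 0 (assuming positive values)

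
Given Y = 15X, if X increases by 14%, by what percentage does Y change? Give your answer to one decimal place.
14.0%

For Y = 15X:
If X → X(1 + 0.14)
Then Y → Y · (1 + 0.14)^1
     = Y · 1.1400

Percentage change = ((1 + 0.14)^1 − 1) × 100% = 14.0%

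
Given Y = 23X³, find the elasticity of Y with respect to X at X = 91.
Elasticity = 3

Elasticity = (dY/dX) · (X/Y)

dY/dX = 69·X²
At X = 91: dY/dX = 571389, Y = 17332133

Elasticity = 571389 · (91 / 17332133) = 3

Interpretation: for a small percentage change in X, the percentage change in Y is approximately 3.00 times as large.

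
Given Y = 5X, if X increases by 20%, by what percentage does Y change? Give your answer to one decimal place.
20.0%

For Y = 5X:
If X → X(1 + 0.2)
Then Y → Y · (1 + 0.2)^1
     = Y · 1.2000

Percentage change = ((1 + 0.2)^1 − 1) × 100% = 20.0%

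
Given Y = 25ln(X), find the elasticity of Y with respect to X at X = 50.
Elasticity = 1/ln(50) ≈ 0.2556

Elasticity = (dY/dX) · (X/Y)

dY/dX = 25/X
At X = 50: dY/dX = 1/2, Y = 25·ln(50)

Elasticity = (1/2) · (50 / (25·ln(50))) = 1/ln(50) ≈ 0.2556

Interpretation: for a small percentage change in X, the percentage change in Y is approximately 0.26 times as large.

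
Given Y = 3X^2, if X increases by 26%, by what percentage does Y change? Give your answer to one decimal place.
58.8%

For Y = 3X^2:
If X → X(1 + 0.26)
Then Y → Y · (1 + 0.26)^2
     = Y · 1.5876

Percentage change = ((1 + 0.26)^2 − 1) × 100% ≈ 58.8%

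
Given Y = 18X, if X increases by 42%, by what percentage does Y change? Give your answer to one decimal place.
42.0%

For Y = 18X:
If X → X(1 + 0.42)
Then Y → Y · (1 + 0.42)^1
     = Y · 1.4200

Percentage change = ((1 + 0.42)^1 − 1) × 100% = 42.0%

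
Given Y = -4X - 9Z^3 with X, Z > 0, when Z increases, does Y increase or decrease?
Y decreases

Taking the partial derivative:
∂Y/∂Z = -27Z^2

∂Y/∂Z = -27Z^2 < 0 (assuming positive values)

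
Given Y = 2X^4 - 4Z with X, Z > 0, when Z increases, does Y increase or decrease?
Y decreases

Taking the partial derivative:
∂Y/∂Z = -4

∂Y/∂Z = -4 < 0 (assuming positive values)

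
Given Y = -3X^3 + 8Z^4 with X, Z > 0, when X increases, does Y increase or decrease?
Y decreases

Taking the partial derivative:
∂Y/∂X = -9X^2

∂Y/∂X = -9X^2 < 0 (assuming positive values)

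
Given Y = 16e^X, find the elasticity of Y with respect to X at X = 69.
Elasticity = 69

Elasticity = (dY/dX) · (X/Y)

dY/dX = 16·e^X
At X = 69: dY/dX = 16·e^69, Y = 16·e^69

Elasticity = (16·e^69) · (69 / (16·e^69)) = 69

Interpretation: for a small percentage change in X, the percentage change in Y is approximately 69.00 times as large.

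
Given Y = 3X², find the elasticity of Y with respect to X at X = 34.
Elasticity = 2

Elasticity = (dY/dX) · (X/Y)

dY/dX = 6·X
At X = 34: dY/dX = 204, Y = 3468

Elasticity = 204 · (34 / 3468) = 2

Interpretation: for a small percentage change in X, the percentage change in Y is approximately 2.00 times as large.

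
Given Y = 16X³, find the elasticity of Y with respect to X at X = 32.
Elasticity = 3

Elasticity = (dY/dX) · (X/Y)

dY/dX = 48·X²
At X = 32: dY/dX = 49152, Y = 524288

Elasticity = 49152 · (32 / 524288) = 3

Interpretation: for a small percentage change in X, the percentage change in Y is approximately 3.00 times as large.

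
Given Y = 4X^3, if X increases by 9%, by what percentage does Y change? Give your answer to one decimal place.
29.5%

For Y = 4X^3:
If X → X(1 + 0.09)
Then Y → Y · (1 + 0.09)^3
     ≈ Y · 1.2950

Percentage change = ((1 + 0.09)^3 − 1) × 100% ≈ 29.5%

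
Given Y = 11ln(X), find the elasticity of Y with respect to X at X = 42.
Elasticity = 1/ln(42) ≈ 0.2675

Elasticity = (dY/dX) · (X/Y)

dY/dX = 11/X
At X = 42: dY/dX = 11/42, Y = 11·ln(42)

Elasticity = (11/42) · (42 / (11·ln(42))) = 1/ln(42) ≈ 0.2675

Interpretation: for a small percentage change in X, the percentage change in Y is approximately 0.27 times as large.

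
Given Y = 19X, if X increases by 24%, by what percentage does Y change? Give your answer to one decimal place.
24.0%

For Y = 19X:
If X → X(1 + 0.24)
Then Y → Y · (1 + 0.24)^1
     = Y · 1.2400

Percentage change = ((1 + 0.24)^1 − 1) × 100% = 24.0%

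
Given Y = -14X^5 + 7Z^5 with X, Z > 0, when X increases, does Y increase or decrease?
Y decreases

Taking the partial derivative:
∂Y/∂X = -70X^4

∂Y/∂X = -70X^4 < 0 (assuming positive values)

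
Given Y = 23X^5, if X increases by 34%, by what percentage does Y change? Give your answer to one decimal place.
332.0%

For Y = 23X^5:
If X → X(1 + 0.34)
Then Y → Y · (1 + 0.34)^5
     ≈ Y · 4.3204

Percentage change = ((1 + 0.34)^5 − 1) × 100% ≈ 332.0%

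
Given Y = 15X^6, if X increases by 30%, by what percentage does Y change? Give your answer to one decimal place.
382.7%

For Y = 15X^6:
If X → X(1 + 0.3)
Then Y → Y · (1 + 0.3)^6
     ≈ Y · 4.8268

Percentage change = ((1 + 0.3)^6 − 1) × 100% ≈ 382.7%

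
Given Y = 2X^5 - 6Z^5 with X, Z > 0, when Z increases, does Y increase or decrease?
Y decreases

Taking the partial derivative:
∂Y/∂Z = -30Z^4

∂Y/∂Z = -30Z^4 < 0 (assuming positive values)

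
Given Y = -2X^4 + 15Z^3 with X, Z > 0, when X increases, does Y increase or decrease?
Y decreases

Taking the partial derivative:
∂Y/∂X = -8X^3

∂Y/∂X = -8X^3 < 0 (assuming positive values)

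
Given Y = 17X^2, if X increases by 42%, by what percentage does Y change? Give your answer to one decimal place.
101.6%

For Y = 17X^2:
If X → X(1 + 0.42)
Then Y → Y · (1 + 0.42)^2
     = Y · 2.0164

Percentage change = ((1 + 0.42)^2 − 1) × 100% ≈ 101.6%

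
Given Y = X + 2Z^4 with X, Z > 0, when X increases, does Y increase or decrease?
Y increases

Taking the partial derivative:
∂Y/∂X = 1

∂Y/∂X = 1 > 0 (assuming positive values)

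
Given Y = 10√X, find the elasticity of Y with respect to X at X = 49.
Elasticity = 1/2

Elasticity = (dY/dX) · (X/Y)

dY/dX = 5/√X
At X = 49: dY/dX = 5/7, Y = 70

Elasticity = (5/7) · (49 / 70) = 1/2

Interpretation: for a small percentage change in X, the percentage change in Y is approximately 0.50 times as large.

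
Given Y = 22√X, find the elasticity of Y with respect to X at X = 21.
Elasticity = 1/2

Elasticity = (dY/dX) · (X/Y)

dY/dX = 11/√X
At X = 21: dY/dX = 11·√21/21, Y = 22·√21

Elasticity = (11·√21/21) · (21 / (22·√21)) = 1/2

Interpretation: for a small percentage change in X, the percentage change in Y is approximately 0.50 times as large.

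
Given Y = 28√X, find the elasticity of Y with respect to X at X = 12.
Elasticity = 1/2

Elasticity = (dY/dX) · (X/Y)

dY/dX = 14/√X
At X = 12: dY/dX = 7·√3/3, Y = 56·√3

Elasticity = (7·√3/3) · (12 / (56·√3)) = 1/2

Interpretation: for a small percentage change in X, the percentage change in Y is approximately 0.50 times as large.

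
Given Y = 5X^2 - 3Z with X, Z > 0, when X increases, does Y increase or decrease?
Y increases

Taking the partial derivative:
∂Y/∂X = 10X

∂Y/∂X = 10X > 0 (assuming positive values)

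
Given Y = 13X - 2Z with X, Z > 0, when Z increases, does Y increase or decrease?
Y decreases

Taking the partial derivative:
∂Y/∂Z = -2

∂Y/∂Z = -2 < 0 (assuming positive values)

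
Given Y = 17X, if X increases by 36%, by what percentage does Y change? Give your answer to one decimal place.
36.0%

For Y = 17X:
If X → X(1 + 0.36)
Then Y → Y · (1 + 0.36)^1
     = Y · 1.3600

Percentage change = ((1 + 0.36)^1 − 1) × 100% = 36.0%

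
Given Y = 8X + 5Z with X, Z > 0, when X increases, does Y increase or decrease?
Y increases

Taking the partial derivative:
∂Y/∂X = 8

∂Y/∂X = 8 > 0 (assuming positive values)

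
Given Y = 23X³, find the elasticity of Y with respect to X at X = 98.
Elasticity = 3

Elasticity = (dY/dX) · (X/Y)

dY/dX = 69·X²
At X = 98: dY/dX = 662676, Y = 21647416

Elasticity = 662676 · (98 / 21647416) = 3

Interpretation: for a small percentage change in X, the percentage change in Y is approximately 3.00 times as large.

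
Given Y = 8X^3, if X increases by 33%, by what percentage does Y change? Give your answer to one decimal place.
135.3%

For Y = 8X^3:
If X → X(1 + 0.33)
Then Y → Y · (1 + 0.33)^3
     ≈ Y · 2.3526

Percentage change = ((1 + 0.33)^3 − 1) × 100% ≈ 135.3%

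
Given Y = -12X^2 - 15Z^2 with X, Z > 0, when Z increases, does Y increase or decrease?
Y decreases

Taking the partial derivative:
∂Y/∂Z = -30Z

∂Y/∂Z = -30Z < 0 (assuming positive values)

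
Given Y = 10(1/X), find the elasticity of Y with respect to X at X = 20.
Elasticity = -1

Elasticity = (dY/dX) · (X/Y)

dY/dX = -10/X²
At X = 20: dY/dX = -1/40, Y = 1/2

Elasticity = (-1/40) · (20 / (1/2)) = -1

Interpretation: for a small percentage change in X, the percentage change in Y is approximately -1.00 times as large.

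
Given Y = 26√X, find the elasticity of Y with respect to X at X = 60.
Elasticity = 1/2

Elasticity = (dY/dX) · (X/Y)

dY/dX = 13/√X
At X = 60: dY/dX = 13·√15/30, Y = 52·√15

Elasticity = (13·√15/30) · (60 / (52·√15)) = 1/2

Interpretation: for a small percentage change in X, the percentage change in Y is approximately 0.50 times as large.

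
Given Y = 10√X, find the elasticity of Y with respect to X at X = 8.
Elasticity = 1/2

Elasticity = (dY/dX) · (X/Y)

dY/dX = 5/√X
At X = 8: dY/dX = 5·√2/4, Y = 20·√2

Elasticity = (5·√2/4) · (8 / (20·√2)) = 1/2

Interpretation: for a small percentage change in X, the percentage change in Y is approximately 0.50 times as large.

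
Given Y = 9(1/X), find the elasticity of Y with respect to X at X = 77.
Elasticity = -1

Elasticity = (dY/dX) · (X/Y)

dY/dX = -9/X²
At X = 77: dY/dX = -9/5929, Y = 9/77

Elasticity = (-9/5929) · (77 / (9/77)) = -1

Interpretation: for a small percentage change in X, the percentage change in Y is approximately -1.00 times as large.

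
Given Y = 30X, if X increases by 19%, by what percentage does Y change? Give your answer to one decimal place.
19.0%

For Y = 30X:
If X → X(1 + 0.19)
Then Y → Y · (1 + 0.19)^1
     = Y · 1.1900

Percentage change = ((1 + 0.19)^1 − 1) × 100% = 19.0%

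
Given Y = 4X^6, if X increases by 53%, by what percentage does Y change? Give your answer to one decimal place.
1182.8%

For Y = 4X^6:
If X → X(1 + 0.53)
Then Y → Y · (1 + 0.53)^6
     ≈ Y · 12.8277

Percentage change = ((1 + 0.53)^6 − 1) × 100% ≈ 1182.8%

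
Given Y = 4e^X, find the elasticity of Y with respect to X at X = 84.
Elasticity = 84

Elasticity = (dY/dX) · (X/Y)

dY/dX = 4·e^X
At X = 84: dY/dX = 4·e^84, Y = 4·e^84

Elasticity = (4·e^84) · (84 / (4·e^84)) = 84

Interpretation: for a small percentage change in X, the percentage change in Y is approximately 84.00 times as large.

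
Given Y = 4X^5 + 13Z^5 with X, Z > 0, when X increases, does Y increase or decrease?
Y increases

Taking the partial derivative:
∂Y/∂X = 20X^4

∂Y/∂X = 20X^4 > 0 (assuming positive values)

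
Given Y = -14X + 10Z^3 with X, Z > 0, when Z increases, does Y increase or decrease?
Y increases

Taking the partial derivative:
∂Y/∂Z = 30Z^2

∂Y/∂Z = 30Z^2 > 0 (assuming positive values)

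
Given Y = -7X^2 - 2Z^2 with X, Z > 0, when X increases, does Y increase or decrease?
Y decreases

Taking the partial derivative:
∂Y/∂X = -14X

∂Y/∂X = -14X < 0 (assuming positive values)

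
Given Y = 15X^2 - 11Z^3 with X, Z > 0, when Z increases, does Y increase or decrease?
Y decreases

Taking the partial derivative:
∂Y/∂Z = -33Z^2

∂Y/∂Z = -33Z^2 < 0 (assuming positive values)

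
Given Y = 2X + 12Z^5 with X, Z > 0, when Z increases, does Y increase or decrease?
Y increases

Taking the partial derivative:
∂Y/∂Z = 60Z^4

∂Y/∂Z = 60Z^4 > 0 (assuming positive values)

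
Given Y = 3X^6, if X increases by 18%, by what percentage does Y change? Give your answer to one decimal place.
170.0%

For Y = 3X^6:
If X → X(1 + 0.18)
Then Y → Y · (1 + 0.18)^6
     ≈ Y · 2.6996

Percentage change = ((1 + 0.18)^6 − 1) × 100% ≈ 170.0%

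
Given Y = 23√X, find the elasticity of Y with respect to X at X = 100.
Elasticity = 1/2

Elasticity = (dY/dX) · (X/Y)

dY/dX = 23/(2·√X)
At X = 100: dY/dX = 23/20, Y = 230

Elasticity = (23/20) · (100 / 230) = 1/2

Interpretation: for a small percentage change in X, the percentage change in Y is approximately 0.50 times as large.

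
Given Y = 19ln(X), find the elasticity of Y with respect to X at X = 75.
Elasticity = 1/ln(75) ≈ 0.2316

Elasticity = (dY/dX) · (X/Y)

dY/dX = 19/X
At X = 75: dY/dX = 19/75, Y = 19·ln(75)

Elasticity = (19/75) · (75 / (19·ln(75))) = 1/ln(75) ≈ 0.2316

Interpretation: for a small percentage change in X, the percentage change in Y is approximately 0.23 times as large.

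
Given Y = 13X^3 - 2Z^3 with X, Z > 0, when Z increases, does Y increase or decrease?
Y decreases

Taking the partial derivative:
∂Y/∂Z = -6Z^2

∂Y/∂Z = -6Z^2 < 0 (assuming positive values)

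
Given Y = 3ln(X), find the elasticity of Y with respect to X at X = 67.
Elasticity = 1/ln(67) ≈ 0.2378

Elasticity = (dY/dX) · (X/Y)

dY/dX = 3/X
At X = 67: dY/dX = 3/67, Y = 3·ln(67)

Elasticity = (3/67) · (67 / (3·ln(67))) = 1/ln(67) ≈ 0.2378

Interpretation: for a small percentage change in X, the percentage change in Y is approximately 0.24 times as large.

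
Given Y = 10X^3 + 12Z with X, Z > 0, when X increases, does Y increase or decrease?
Y increases

Taking the partial derivative:
∂Y/∂X = 30X^2

∂Y/∂X = 30X^2 > 0 (assuming positive values)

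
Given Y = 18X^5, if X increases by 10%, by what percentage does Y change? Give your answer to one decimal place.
61.1%

For Y = 18X^5:
If X → X(1 + 0.1)
Then Y → Y · (1 + 0.1)^5
     ≈ Y · 1.6105

Percentage change = ((1 + 0.1)^5 − 1) × 100% ≈ 61.1%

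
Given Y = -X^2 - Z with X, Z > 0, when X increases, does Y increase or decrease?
Y decreases

Taking the partial derivative:
∂Y/∂X = -2X

∂Y/∂X = -2X < 0 (assuming positive values)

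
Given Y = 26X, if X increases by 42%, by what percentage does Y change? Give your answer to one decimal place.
42.0%

For Y = 26X:
If X → X(1 + 0.42)
Then Y → Y · (1 + 0.42)^1
     = Y · 1.4200

Percentage change = ((1 + 0.42)^1 − 1) × 100% = 42.0%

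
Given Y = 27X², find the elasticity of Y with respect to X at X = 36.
Elasticity = 2

Elasticity = (dY/dX) · (X/Y)

dY/dX = 54·X
At X = 36: dY/dX = 1944, Y = 34992

Elasticity = 1944 · (36 / 34992) = 2

Interpretation: for a small percentage change in X, the percentage change in Y is approximately 2.00 times as large.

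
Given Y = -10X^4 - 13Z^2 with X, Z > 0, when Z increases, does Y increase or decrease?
Y decreases

Taking the partial derivative:
∂Y/∂Z = -26Z

∂Y/∂Z = -26Z < 0 (assuming positive values)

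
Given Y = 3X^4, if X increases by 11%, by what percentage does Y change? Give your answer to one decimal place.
51.8%

For Y = 3X^4:
If X → X(1 + 0.11)
Then Y → Y · (1 + 0.11)^4
     ≈ Y · 1.5181

Percentage change = ((1 + 0.11)^4 − 1) × 100% ≈ 51.8%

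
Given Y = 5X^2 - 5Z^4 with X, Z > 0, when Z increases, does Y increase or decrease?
Y decreases

Taking the partial derivative:
∂Y/∂Z = -20Z^3

∂Y/∂Z = -20Z^3 < 0 (assuming positive values)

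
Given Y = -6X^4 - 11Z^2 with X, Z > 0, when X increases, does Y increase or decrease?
Y decreases

Taking the partial derivative:
∂Y/∂X = -24X^3

∂Y/∂X = -24X^3 < 0 (assuming positive values)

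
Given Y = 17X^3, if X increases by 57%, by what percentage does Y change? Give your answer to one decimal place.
287.0%

For Y = 17X^3:
If X → X(1 + 0.57)
Then Y → Y · (1 + 0.57)^3
     ≈ Y · 3.8699

Percentage change = ((1 + 0.57)^3 − 1) × 100% ≈ 287.0%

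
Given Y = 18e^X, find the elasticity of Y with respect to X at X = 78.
Elasticity = 78

Elasticity = (dY/dX) · (X/Y)

dY/dX = 18·e^X
At X = 78: dY/dX = 18·e^78, Y = 18·e^78

Elasticity = (18·e^78) · (78 / (18·e^78)) = 78

Interpretation: for a small percentage change in X, the percentage change in Y is approximately 78.00 times as large.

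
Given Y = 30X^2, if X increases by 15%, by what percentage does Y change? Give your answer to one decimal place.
32.3%

For Y = 30X^2:
If X → X(1 + 0.15)
Then Y → Y · (1 + 0.15)^2
     = Y · 1.3225

Percentage change = ((1 + 0.15)^2 − 1) × 100% ≈ 32.3%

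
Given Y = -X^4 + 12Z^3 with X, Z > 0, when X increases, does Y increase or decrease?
Y decreases

Taking the partial derivative:
∂Y/∂X = -4X^3

∂Y/∂X = -4X^3 < 0 (assuming positive values)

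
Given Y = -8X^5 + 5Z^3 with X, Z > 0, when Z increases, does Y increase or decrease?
Y increases

Taking the partial derivative:
∂Y/∂Z = 15Z^2

∂Y/∂Z = 15Z^2 > 0 (assuming positive values)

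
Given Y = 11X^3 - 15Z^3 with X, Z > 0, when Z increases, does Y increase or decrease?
Y decreases

Taking the partial derivative:
∂Y/∂Z = -45Z^2

∂Y/∂Z = -45Z^2 < 0 (assuming positive values)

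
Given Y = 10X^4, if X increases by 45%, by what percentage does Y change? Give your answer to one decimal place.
342.1%

For Y = 10X^4:
If X → X(1 + 0.45)
Then Y → Y · (1 + 0.45)^4
     ≈ Y · 4.4205

Percentage change = ((1 + 0.45)^4 − 1) × 100% ≈ 342.1%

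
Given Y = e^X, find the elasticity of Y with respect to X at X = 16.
Elasticity = 16

Elasticity = (dY/dX) · (X/Y)

dY/dX = e^X
At X = 16: dY/dX = e^16, Y = e^16

Elasticity = (e^16) · (16 / (e^16)) = 16

Interpretation: for a small percentage change in X, the percentage change in Y is approximately 16.00 times as large.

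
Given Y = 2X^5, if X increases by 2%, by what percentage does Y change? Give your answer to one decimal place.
10.4%

For Y = 2X^5:
If X → X(1 + 0.02)
Then Y → Y · (1 + 0.02)^5
     ≈ Y · 1.1041

Percentage change = ((1 + 0.02)^5 − 1) × 100% ≈ 10.4%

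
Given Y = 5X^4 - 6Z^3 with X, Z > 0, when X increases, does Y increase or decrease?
Y increases

Taking the partial derivative:
∂Y/∂X = 20X^3

∂Y/∂X = 20X^3 > 0 (assuming positive values)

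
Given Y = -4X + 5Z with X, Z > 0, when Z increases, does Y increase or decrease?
Y increases

Taking the partial derivative:
∂Y/∂Z = 5

∂Y/∂Z = 5 > 0 (assuming positive values)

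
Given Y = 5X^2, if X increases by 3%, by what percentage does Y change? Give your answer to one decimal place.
6.1%

For Y = 5X^2:
If X → X(1 + 0.03)
Then Y → Y · (1 + 0.03)^2
     = Y · 1.0609

Percentage change = ((1 + 0.03)^2 − 1) × 100% ≈ 6.1%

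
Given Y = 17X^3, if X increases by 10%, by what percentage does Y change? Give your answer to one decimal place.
33.1%

For Y = 17X^3:
If X → X(1 + 0.1)
Then Y → Y · (1 + 0.1)^3
     = Y · 1.3310

Percentage change = ((1 + 0.1)^3 − 1) × 100% = 33.1%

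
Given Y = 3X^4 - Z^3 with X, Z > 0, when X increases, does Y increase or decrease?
Y increases

Taking the partial derivative:
∂Y/∂X = 12X^3

∂Y/∂X = 12X^3 > 0 (assuming positive values)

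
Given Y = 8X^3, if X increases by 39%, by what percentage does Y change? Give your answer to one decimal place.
168.6%

For Y = 8X^3:
If X → X(1 + 0.39)
Then Y → Y · (1 + 0.39)^3
     ≈ Y · 2.6856

Percentage change = ((1 + 0.39)^3 − 1) × 100% ≈ 168.6%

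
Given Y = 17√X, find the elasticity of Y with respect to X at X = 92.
Elasticity = 1/2

Elasticity = (dY/dX) · (X/Y)

dY/dX = 17/(2·√X)
At X = 92: dY/dX = 17·√23/92, Y = 34·√23

Elasticity = (17·√23/92) · (92 / (34·√23)) = 1/2

Interpretation: for a small percentage change in X, the percentage change in Y is approximately 0.50 times as large.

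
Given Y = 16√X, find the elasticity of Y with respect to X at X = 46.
Elasticity = 1/2

Elasticity = (dY/dX) · (X/Y)

dY/dX = 8/√X
At X = 46: dY/dX = 4·√46/23, Y = 16·√46

Elasticity = (4·√46/23) · (46 / (16·√46)) = 1/2

Interpretation: for a small percentage change in X, the percentage change in Y is approximately 0.50 times as large.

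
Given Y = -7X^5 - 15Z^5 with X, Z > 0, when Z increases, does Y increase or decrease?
Y decreases

Taking the partial derivative:
∂Y/∂Z = -75Z^4

∂Y/∂Z = -75Z^4 < 0 (assuming positive values)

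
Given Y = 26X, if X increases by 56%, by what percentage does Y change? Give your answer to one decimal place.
56.0%

For Y = 26X:
If X → X(1 + 0.56)
Then Y → Y · (1 + 0.56)^1
     = Y · 1.5600

Percentage change = ((1 + 0.56)^1 − 1) × 100% = 56.0%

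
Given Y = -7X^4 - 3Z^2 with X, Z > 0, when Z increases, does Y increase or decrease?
Y decreases

Taking the partial derivative:
∂Y/∂Z = -6Z

∂Y/∂Z = -6Z < 0 (assuming positive values)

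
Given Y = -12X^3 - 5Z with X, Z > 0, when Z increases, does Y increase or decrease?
Y decreases

Taking the partial derivative:
∂Y/∂Z = -5

∂Y/∂Z = -5 < 0 (assuming positive values)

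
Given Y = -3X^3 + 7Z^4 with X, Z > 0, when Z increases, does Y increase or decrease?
Y increases

Taking the partial derivative:
∂Y/∂Z = 28Z^3

∂Y/∂Z = 28Z^3 > 0 (assuming positive values)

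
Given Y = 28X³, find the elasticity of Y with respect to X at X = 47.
Elasticity = 3

Elasticity = (dY/dX) · (X/Y)

dY/dX = 84·X²
At X = 47: dY/dX = 185556, Y = 2907044

Elasticity = 185556 · (47 / 2907044) = 3

Interpretation: for a small percentage change in X, the percentage change in Y is approximately 3.00 times as large.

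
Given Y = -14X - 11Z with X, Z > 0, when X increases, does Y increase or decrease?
Y decreases

Taking the partial derivative:
∂Y/∂X = -14

∂Y/∂X = -14 < 0 (assuming positive values)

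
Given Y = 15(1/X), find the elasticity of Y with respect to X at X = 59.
Elasticity = -1

Elasticity = (dY/dX) · (X/Y)

dY/dX = -15/X²
At X = 59: dY/dX = -15/3481, Y = 15/59

Elasticity = (-15/3481) · (59 / (15/59)) = -1

Interpretation: for a small percentage change in X, the percentage change in Y is approximately -1.00 times as large.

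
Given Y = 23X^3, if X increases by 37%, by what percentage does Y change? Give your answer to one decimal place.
157.1%

For Y = 23X^3:
If X → X(1 + 0.37)
Then Y → Y · (1 + 0.37)^3
     ≈ Y · 2.5714

Percentage change = ((1 + 0.37)^3 − 1) × 100% ≈ 157.1%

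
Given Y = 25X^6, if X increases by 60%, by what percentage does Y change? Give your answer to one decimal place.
1577.7%

For Y = 25X^6:
If X → X(1 + 0.6)
Then Y → Y · (1 + 0.6)^6
     ≈ Y · 16.7772

Percentage change = ((1 + 0.6)^6 − 1) × 100% ≈ 1577.7%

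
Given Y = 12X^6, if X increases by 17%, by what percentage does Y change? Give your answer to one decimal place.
156.5%

For Y = 12X^6:
If X → X(1 + 0.17)
Then Y → Y · (1 + 0.17)^6
     ≈ Y · 2.5652

Percentage change = ((1 + 0.17)^6 − 1) × 100% ≈ 156.5%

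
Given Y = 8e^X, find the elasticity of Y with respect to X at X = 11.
Elasticity = 11

Elasticity = (dY/dX) · (X/Y)

dY/dX = 8·e^X
At X = 11: dY/dX = 8·e^11, Y = 8·e^11

Elasticity = (8·e^11) · (11 / (8·e^11)) = 11

Interpretation: for a small percentage change in X, the percentage change in Y is approximately 11.00 times as large.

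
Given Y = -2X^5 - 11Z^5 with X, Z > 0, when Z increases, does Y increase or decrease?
Y decreases

Taking the partial derivative:
∂Y/∂Z = -55Z^4

∂Y/∂Z = -55Z^4 < 0 (assuming positive values)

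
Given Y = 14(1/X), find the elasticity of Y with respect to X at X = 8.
Elasticity = -1

Elasticity = (dY/dX) · (X/Y)

dY/dX = -14/X²
At X = 8: dY/dX = -7/32, Y = 7/4

Elasticity = (-7/32) · (8 / (7/4)) = -1

Interpretation: for a small percentage change in X, the percentage change in Y is approximately -1.00 times as large.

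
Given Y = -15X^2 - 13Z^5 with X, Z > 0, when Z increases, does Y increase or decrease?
Y decreases

Taking the partial derivative:
∂Y/∂Z = -65Z^4

∂Y/∂Z = -65Z^4 < 0 (assuming positive values)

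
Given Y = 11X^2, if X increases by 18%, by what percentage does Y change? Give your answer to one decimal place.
39.2%

For Y = 11X^2:
If X → X(1 + 0.18)
Then Y → Y · (1 + 0.18)^2
     = Y · 1.3924

Percentage change = ((1 + 0.18)^2 − 1) × 100% ≈ 39.2%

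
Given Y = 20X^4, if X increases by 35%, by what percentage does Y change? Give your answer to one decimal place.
232.2%

For Y = 20X^4:
If X → X(1 + 0.35)
Then Y → Y · (1 + 0.35)^4
     ≈ Y · 3.3215

Percentage change = ((1 + 0.35)^4 − 1) × 100% ≈ 232.2%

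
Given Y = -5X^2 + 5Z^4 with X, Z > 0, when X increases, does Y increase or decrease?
Y decreases

Taking the partial derivative:
∂Y/∂X = -10X

∂Y/∂X = -10X < 0 (assuming positive values)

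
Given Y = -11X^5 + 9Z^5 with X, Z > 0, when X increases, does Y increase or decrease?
Y decreases

Taking the partial derivative:
∂Y/∂X = -55X^4

∂Y/∂X = -55X^4 < 0 (assuming positive values)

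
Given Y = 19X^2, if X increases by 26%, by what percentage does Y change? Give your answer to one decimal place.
58.8%

For Y = 19X^2:
If X → X(1 + 0.26)
Then Y → Y · (1 + 0.26)^2
     = Y · 1.5876

Percentage change = ((1 + 0.26)^2 − 1) × 100% ≈ 58.8%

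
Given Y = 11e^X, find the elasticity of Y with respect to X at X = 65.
Elasticity = 65

Elasticity = (dY/dX) · (X/Y)

dY/dX = 11·e^X
At X = 65: dY/dX = 11·e^65, Y = 11·e^65

Elasticity = (11·e^65) · (65 / (11·e^65)) = 65

Interpretation: for a small percentage change in X, the percentage change in Y is approximately 65.00 times as large.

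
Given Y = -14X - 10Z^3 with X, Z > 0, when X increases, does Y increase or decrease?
Y decreases

Taking the partial derivative:
∂Y/∂X = -14

∂Y/∂X = -14 < 0 (assuming positive values)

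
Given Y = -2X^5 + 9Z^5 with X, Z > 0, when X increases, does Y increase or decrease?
Y decreases

Taking the partial derivative:
∂Y/∂X = -10X^4

∂Y/∂X = -10X^4 < 0 (assuming positive values)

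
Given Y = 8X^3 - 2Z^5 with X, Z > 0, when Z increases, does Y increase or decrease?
Y decreases

Taking the partial derivative:
∂Y/∂Z = -10Z^4

∂Y/∂Z = -10Z^4 < 0 (assuming positive values)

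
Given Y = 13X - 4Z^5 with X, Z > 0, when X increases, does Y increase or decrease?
Y increases

Taking the partial derivative:
∂Y/∂X = 13

∂Y/∂X = 13 > 0 (assuming positive values)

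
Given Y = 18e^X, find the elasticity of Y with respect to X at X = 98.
Elasticity = 98

Elasticity = (dY/dX) · (X/Y)

dY/dX = 18·e^X
At X = 98: dY/dX = 18·e^98, Y = 18·e^98

Elasticity = (18·e^98) · (98 / (18·e^98)) = 98

Interpretation: for a small percentage change in X, the percentage change in Y is approximately 98.00 times as large.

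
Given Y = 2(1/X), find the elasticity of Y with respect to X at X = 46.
Elasticity = -1

Elasticity = (dY/dX) · (X/Y)

dY/dX = -2/X²
At X = 46: dY/dX = -1/1058, Y = 1/23

Elasticity = (-1/1058) · (46 / (1/23)) = -1

Interpretation: for a small percentage change in X, the percentage change in Y is approximately -1.00 times as large.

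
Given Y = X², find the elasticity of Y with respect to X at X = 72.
Elasticity = 2

Elasticity = (dY/dX) · (X/Y)

dY/dX = 2·X
At X = 72: dY/dX = 144, Y = 5184

Elasticity = 144 · (72 / 5184) = 2

Interpretation: for a small percentage change in X, the percentage change in Y is approximately 2.00 times as large.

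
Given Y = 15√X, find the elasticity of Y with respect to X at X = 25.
Elasticity = 1/2

Elasticity = (dY/dX) · (X/Y)

dY/dX = 15/(2·√X)
At X = 25: dY/dX = 3/2, Y = 75

Elasticity = (3/2) · (25 / 75) = 1/2

Interpretation: for a small percentage change in X, the percentage change in Y is approximately 0.50 times as large.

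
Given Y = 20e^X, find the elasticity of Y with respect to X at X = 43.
Elasticity = 43

Elasticity = (dY/dX) · (X/Y)

dY/dX = 20·e^X
At X = 43: dY/dX = 20·e^43, Y = 20·e^43

Elasticity = (20·e^43) · (43 / (20·e^43)) = 43

Interpretation: for a small percentage change in X, the percentage change in Y is approximately 43.00 times as large.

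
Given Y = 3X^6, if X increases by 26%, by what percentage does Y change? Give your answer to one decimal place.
300.2%

For Y = 3X^6:
If X → X(1 + 0.26)
Then Y → Y · (1 + 0.26)^6
     ≈ Y · 4.0015

Percentage change = ((1 + 0.26)^6 − 1) × 100% ≈ 300.2%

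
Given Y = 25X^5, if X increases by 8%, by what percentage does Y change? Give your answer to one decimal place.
46.9%

For Y = 25X^5:
If X → X(1 + 0.08)
Then Y → Y · (1 + 0.08)^5
     ≈ Y · 1.4693

Percentage change = ((1 + 0.08)^5 − 1) × 100% ≈ 46.9%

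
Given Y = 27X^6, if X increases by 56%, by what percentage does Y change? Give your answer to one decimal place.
1341.3%

For Y = 27X^6:
If X → X(1 + 0.56)
Then Y → Y · (1 + 0.56)^6
     ≈ Y · 14.4128

Percentage change = ((1 + 0.56)^6 − 1) × 100% ≈ 1341.3%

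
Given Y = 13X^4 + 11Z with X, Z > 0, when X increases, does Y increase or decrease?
Y increases

Taking the partial derivative:
∂Y/∂X = 52X^3

∂Y/∂X = 52X^3 > 0 (assuming positive values)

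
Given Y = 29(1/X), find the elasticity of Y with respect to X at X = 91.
Elasticity = -1

Elasticity = (dY/dX) · (X/Y)

dY/dX = -29/X²
At X = 91: dY/dX = -29/8281, Y = 29/91

Elasticity = (-29/8281) · (91 / (29/91)) = -1

Interpretation: for a small percentage change in X, the percentage change in Y is approximately -1.00 times as large.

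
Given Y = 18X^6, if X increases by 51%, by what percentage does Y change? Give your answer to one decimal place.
1085.4%

For Y = 18X^6:
If X → X(1 + 0.51)
Then Y → Y · (1 + 0.51)^6
     ≈ Y · 11.8539

Percentage change = ((1 + 0.51)^6 − 1) × 100% ≈ 1085.4%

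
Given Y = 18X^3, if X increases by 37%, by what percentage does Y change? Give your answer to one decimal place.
157.1%

For Y = 18X^3:
If X → X(1 + 0.37)
Then Y → Y · (1 + 0.37)^3
     ≈ Y · 2.5714

Percentage change = ((1 + 0.37)^3 − 1) × 100% ≈ 157.1%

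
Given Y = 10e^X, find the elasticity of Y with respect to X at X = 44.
Elasticity = 44

Elasticity = (dY/dX) · (X/Y)

dY/dX = 10·e^X
At X = 44: dY/dX = 10·e^44, Y = 10·e^44

Elasticity = (10·e^44) · (44 / (10·e^44)) = 44

Interpretation: for a small percentage change in X, the percentage change in Y is approximately 44.00 times as large.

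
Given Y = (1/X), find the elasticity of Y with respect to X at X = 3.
Elasticity = -1

Elasticity = (dY/dX) · (X/Y)

dY/dX = -1/X²
At X = 3: dY/dX = -1/9, Y = 1/3

Elasticity = (-1/9) · (3 / (1/3)) = -1

Interpretation: for a small percentage change in X, the percentage change in Y is approximately -1.00 times as large.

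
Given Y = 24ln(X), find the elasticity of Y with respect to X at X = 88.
Elasticity = 1/ln(88) ≈ 0.2233

Elasticity = (dY/dX) · (X/Y)

dY/dX = 24/X
At X = 88: dY/dX = 3/11, Y = 24·ln(88)

Elasticity = (3/11) · (88 / (24·ln(88))) = 1/ln(88) ≈ 0.2233

Interpretation: for a small percentage change in X, the percentage change in Y is approximately 0.22 times as large.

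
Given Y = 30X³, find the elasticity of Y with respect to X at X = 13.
Elasticity = 3

Elasticity = (dY/dX) · (X/Y)

dY/dX = 90·X²
At X = 13: dY/dX = 15210, Y = 65910

Elasticity = 15210 · (13 / 65910) = 3

Interpretation: for a small percentage change in X, the percentage change in Y is approximately 3.00 times as large.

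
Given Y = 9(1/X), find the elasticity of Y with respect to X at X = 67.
Elasticity = -1

Elasticity = (dY/dX) · (X/Y)

dY/dX = -9/X²
At X = 67: dY/dX = -9/4489, Y = 9/67

Elasticity = (-9/4489) · (67 / (9/67)) = -1

Interpretation: for a small percentage change in X, the percentage change in Y is approximately -1.00 times as large.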